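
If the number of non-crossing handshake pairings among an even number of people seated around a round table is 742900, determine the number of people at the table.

Non-crossing handshake pairings of 2n people are counted by C_n. Since C_13 = 742900, the index is 13.
So n = 13, and there are 2n = 26 people.

26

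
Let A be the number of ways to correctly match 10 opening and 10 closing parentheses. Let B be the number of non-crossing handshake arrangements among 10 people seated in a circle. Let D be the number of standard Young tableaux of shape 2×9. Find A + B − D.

11976

A balanced arrangement of 10 bracket pairs is a Dyck word of semilength 10, so the count is C_10. So A = C_10 = 16796.
Non-crossing handshake pairings of 2n people are counted by C_n; 10 people gives n = 5. So B = C_5 = 42.
Standard Young tableaux of shape 2×n are counted by C_n; here n = 9. So D = C_9 = 4862.
A + B − D = 16796 + 42 − 4862 = 11976.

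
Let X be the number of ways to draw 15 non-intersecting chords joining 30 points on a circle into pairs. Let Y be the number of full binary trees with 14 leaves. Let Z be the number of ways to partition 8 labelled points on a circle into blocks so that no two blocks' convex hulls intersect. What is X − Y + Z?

Non-crossing perfect matchings of 2n points on a circle are counted by C_n; with 30 points, n = 15. So X = C_15 = 9694845.
A full binary tree with L leaves has L−1 internal nodes and is counted by C_{L−1}; L = 14 gives C_13. So Y = C_13 = 742900.
Non-crossing partitions of an n-element set are counted by C_n; here n = 8. So Z = C_8 = 1430.
X − Y + Z = 9694845 − 742900 + 1430 = 8953375.

8953375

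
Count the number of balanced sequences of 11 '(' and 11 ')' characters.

58786

A balanced arrangement of 11 bracket pairs is a Dyck word of semilength 11, so the count is C_11.
C_11 = C_10 · 2(2·10+1)/(10+2) = 16796 · 42/12 = 58786.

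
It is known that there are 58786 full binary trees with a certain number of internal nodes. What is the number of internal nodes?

Full binary trees with n internal nodes are counted by C_n. Since C_11 = 58786, the index is 11.

11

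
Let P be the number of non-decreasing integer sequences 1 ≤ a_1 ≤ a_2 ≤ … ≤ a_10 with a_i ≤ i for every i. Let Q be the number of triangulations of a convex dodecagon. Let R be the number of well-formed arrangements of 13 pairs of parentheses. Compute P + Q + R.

776492

Such sub-staircase sequences of length n are counted by C_n; here n = 10. So P = C_10 = 16796.
A convex 12-gon is triangulated into 10 triangles, and the number of such triangulations is the Catalan number C_{12−2} = C_10. So Q = C_10 = 16796.
Balanced strings of n pairs of brackets are counted by C_n; here n = 13. So R = C_13 = 742900.
P + Q + R = 16796 + 16796 + 742900 = 776492.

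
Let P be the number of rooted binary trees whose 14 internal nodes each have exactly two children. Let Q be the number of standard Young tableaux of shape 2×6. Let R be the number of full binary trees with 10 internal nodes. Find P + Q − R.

2657776

The number of full binary trees on 14 internal nodes is the Catalan number C_14. So P = C_14 = 2674440.
By the hook-length formula (or a Dyck-path bijection), SYT of shape 2×6 number C_6. So Q = C_6 = 132.
Full binary trees with n internal nodes are counted by C_n; here n = 10. So R = C_10 = 16796.
P + Q − R = 2674440 + 132 − 16796 = 2657776.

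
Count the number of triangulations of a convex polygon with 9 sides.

The number of triangulations of a 9-gon is the Catalan number C_7 (index = sides − 2).
C_7 = C_6 · 2(2·6+1)/(6+2) = 132 · 26/8 = 429.

429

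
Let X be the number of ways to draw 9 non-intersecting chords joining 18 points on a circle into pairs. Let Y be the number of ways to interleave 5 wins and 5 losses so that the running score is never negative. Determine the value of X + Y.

Pairing 18 circle points by 9 non-crossing chords gives C_9 matchings. So X = C_9 = 4862.
Reading a vote for the leader as '(' and for the other as ')' turns such a sequence into a balanced string of 5 pairs, so the count is C_5. So Y = C_5 = 42.
X + Y = 4862 + 42 = 4904.

4904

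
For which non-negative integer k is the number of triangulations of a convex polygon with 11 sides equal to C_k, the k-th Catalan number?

9

Triangulations of a convex m-gon are counted by C_{m−2}; with m = 11 this is C_9.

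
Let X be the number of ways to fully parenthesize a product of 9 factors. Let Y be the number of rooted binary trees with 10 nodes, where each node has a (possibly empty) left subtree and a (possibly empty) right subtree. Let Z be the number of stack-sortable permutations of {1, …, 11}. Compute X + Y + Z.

Ways to associate a product of 9 factors correspond to binary trees on 9 leaves, so the count is C_8. So X = C_8 = 1430.
Binary trees (left/right distinguished) on n nodes are counted by C_n; here n = 10. So Y = C_10 = 16796.
Stack-sortable permutations are exactly the 231-avoiding ones, counted by C_n; here n = 11. So Z = C_11 = 58786.
X + Y + Z = 1430 + 16796 + 58786 = 77012.

77012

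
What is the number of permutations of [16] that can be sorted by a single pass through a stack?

35357670

Stack-sortable permutations are exactly the 231-avoiding ones, counted by C_n; here n = 16.
C_16 = C(32,16)/17 = 601080390/17 = 35357670.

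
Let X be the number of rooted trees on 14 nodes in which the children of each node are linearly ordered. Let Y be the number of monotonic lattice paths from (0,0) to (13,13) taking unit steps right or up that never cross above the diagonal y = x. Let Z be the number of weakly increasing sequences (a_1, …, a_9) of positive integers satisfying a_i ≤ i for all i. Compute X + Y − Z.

1480938

A rooted plane tree on 14 nodes has 13 edges, and such trees are counted by C_13. So X = C_13 = 742900.
Monotone paths in an n×n grid that stay weakly below the diagonal are counted by C_n; here n = 13. So Y = C_13 = 742900.
Weakly increasing sequences with a_i ≤ i biject with Dyck paths of semilength 9, so there are C_9. So Z = C_9 = 4862.
X + Y − Z = 742900 + 742900 − 4862 = 1480938.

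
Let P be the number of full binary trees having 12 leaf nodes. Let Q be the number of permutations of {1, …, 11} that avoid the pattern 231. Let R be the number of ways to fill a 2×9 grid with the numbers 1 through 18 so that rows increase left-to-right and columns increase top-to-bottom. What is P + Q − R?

Full binary trees with 12 leaves have 12−1 = 11 internal nodes, so there are C_11 of them. So P = C_11 = 58786.
For any fixed pattern of length 3, the pattern-avoiding permutations of [11] number C_11. So Q = C_11 = 58786.
By the hook-length formula (or a Dyck-path bijection), SYT of shape 2×9 number C_9. So R = C_9 = 4862.
P + Q − R = 58786 + 58786 − 4862 = 112710.

112710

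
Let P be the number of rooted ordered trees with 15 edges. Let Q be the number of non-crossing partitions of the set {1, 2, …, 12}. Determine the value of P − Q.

9486833

A rooted plane tree with 15 edges has 16 nodes, and the count is C_15. So P = C_15 = 9694845.
Non-crossing partitions of an n-element set are counted by C_n; here n = 12. So Q = C_12 = 208012.
P − Q = 9694845 − 208012 = 9486833.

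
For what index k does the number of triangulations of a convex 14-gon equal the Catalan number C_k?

Triangulations of a convex m-gon are counted by C_{m−2}; with m = 14 this is C_12.

12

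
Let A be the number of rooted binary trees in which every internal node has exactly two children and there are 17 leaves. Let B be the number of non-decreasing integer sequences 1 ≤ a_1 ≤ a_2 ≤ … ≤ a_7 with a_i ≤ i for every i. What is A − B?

35357241

Full binary trees with 17 leaves have 17−1 = 16 internal nodes, so there are C_16 of them. So A = C_16 = 35357670.
Weakly increasing sequences with a_i ≤ i biject with Dyck paths of semilength 7, so there are C_7. So B = C_7 = 429.
A − B = 35357670 − 429 = 35357241.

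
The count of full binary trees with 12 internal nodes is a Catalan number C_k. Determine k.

12

The number of full binary trees on 12 internal nodes is the Catalan number C_12.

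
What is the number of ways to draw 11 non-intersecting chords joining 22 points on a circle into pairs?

Non-crossing perfect matchings of 2n points on a circle are counted by C_n; with 22 points, n = 11.
C_11 = C(22,11)/12 = 705432/12 = 58786.

58786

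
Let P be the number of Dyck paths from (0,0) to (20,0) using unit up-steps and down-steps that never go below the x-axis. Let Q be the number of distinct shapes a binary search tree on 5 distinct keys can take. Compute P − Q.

16754

Dyck paths of semilength n (length 2n) are counted by C_n; here n = 10. So P = C_10 = 16796.
Binary trees (left/right distinguished) on n nodes are counted by C_n; here n = 5. So Q = C_5 = 42.
P − Q = 16796 − 42 = 16754.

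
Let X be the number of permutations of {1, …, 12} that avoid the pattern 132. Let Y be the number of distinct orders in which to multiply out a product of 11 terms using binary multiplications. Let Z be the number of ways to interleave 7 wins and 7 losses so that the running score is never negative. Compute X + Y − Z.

For any fixed pattern of length 3, the pattern-avoiding permutations of [12] number C_12. So X = C_12 = 208012.
Ways to associate a product of 11 factors correspond to binary trees on 11 leaves, so the count is C_10. So Y = C_10 = 16796.
Reading a vote for the leader as '(' and for the other as ')' turns such a sequence into a balanced string of 7 pairs, so the count is C_7. So Z = C_7 = 429.
X + Y − Z = 208012 + 16796 − 429 = 224379.

224379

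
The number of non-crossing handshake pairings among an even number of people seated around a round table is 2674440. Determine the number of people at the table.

Non-crossing handshake pairings of 2n people are counted by C_n. The Catalan number equal to 2674440 is C_14.
So n = 14, and there are 2n = 28 people.

28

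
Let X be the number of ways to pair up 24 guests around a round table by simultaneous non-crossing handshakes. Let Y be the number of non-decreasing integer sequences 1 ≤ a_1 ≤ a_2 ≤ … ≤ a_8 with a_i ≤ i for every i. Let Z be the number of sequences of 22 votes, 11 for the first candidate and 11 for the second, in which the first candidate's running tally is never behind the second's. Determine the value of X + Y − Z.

150656

Non-crossing handshake pairings of 2n people are counted by C_n; 24 people gives n = 12. So X = C_12 = 208012.
Such sub-staircase sequences of length n are counted by C_n; here n = 8. So Y = C_8 = 1430.
Ballot sequences with n votes each where one side never trails are Dyck words, counted by C_n; here n = 11. So Z = C_11 = 58786.
X + Y − Z = 208012 + 1430 − 58786 = 150656.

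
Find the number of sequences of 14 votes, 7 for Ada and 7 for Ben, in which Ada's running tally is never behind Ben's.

429

Ballot sequences with n votes each where one side never trails are Dyck words, counted by C_n; here n = 7.
C_7 = C(14,7)/8 = 3432/8 = 429.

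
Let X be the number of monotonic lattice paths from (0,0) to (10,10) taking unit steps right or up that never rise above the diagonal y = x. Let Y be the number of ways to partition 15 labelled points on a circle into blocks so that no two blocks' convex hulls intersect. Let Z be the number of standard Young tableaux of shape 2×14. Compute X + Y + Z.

12386081

Monotone paths in an n×n grid that stay weakly below the diagonal are counted by C_n; here n = 10. So X = C_10 = 16796.
The non-crossing partitions of [15] form a lattice of size C_15. So Y = C_15 = 9694845.
By the hook-length formula (or a Dyck-path bijection), SYT of shape 2×14 number C_14. So Z = C_14 = 2674440.
X + Y + Z = 16796 + 9694845 + 2674440 = 12386081.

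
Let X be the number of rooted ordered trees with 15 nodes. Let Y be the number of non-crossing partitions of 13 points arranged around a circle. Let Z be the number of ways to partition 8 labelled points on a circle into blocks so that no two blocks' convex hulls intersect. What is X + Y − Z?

Rooted ordered (plane) trees on m nodes have m−1 edges and are counted by C_{m−1}; m = 15 gives C_14. So X = C_14 = 2674440.
Non-crossing partitions of an n-element set are counted by C_n; here n = 13. So Y = C_13 = 742900.
The non-crossing partitions of [8] form a lattice of size C_8. So Z = C_8 = 1430.
X + Y − Z = 2674440 + 742900 − 1430 = 3415910.

3415910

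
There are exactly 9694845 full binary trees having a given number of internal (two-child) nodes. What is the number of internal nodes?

Full binary trees with n internal nodes are counted by C_n. Since C_15 = 9694845, the index is 15.

15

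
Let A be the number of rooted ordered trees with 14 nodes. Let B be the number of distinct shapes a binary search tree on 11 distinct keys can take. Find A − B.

A rooted plane tree on 14 nodes has 13 edges, and such trees are counted by C_13. So A = C_13 = 742900.
There are C_n binary search tree shapes on n keys; with n = 11 that is C_11. So B = C_11 = 58786.
A − B = 742900 − 58786 = 684114.

684114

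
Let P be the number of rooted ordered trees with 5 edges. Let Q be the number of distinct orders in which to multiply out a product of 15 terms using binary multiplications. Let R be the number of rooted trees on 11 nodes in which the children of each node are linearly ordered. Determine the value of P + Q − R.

A rooted plane tree with 5 edges has 6 nodes, and the count is C_5. So P = C_5 = 42.
Bracketing 15 factors into binary products is counted by C_{15−1} = C_14. So Q = C_14 = 2674440.
A rooted plane tree on 11 nodes has 10 edges, and such trees are counted by C_10. So R = C_10 = 16796.
P + Q − R = 42 + 2674440 − 16796 = 2657686.

2657686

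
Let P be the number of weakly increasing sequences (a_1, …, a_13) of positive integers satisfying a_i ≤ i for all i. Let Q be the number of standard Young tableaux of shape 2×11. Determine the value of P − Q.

684114

Weakly increasing sequences with a_i ≤ i biject with Dyck paths of semilength 13, so there are C_13. So P = C_13 = 742900.
Standard Young tableaux of shape 2×n are counted by C_n; here n = 11. So Q = C_11 = 58786.
P − Q = 742900 − 58786 = 684114.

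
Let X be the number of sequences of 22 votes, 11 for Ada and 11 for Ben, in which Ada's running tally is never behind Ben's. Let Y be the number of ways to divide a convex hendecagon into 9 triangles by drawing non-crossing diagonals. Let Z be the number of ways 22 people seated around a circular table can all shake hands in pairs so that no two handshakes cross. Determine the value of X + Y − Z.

Reading a vote for the leader as '(' and for the other as ')' turns such a sequence into a balanced string of 11 pairs, so the count is C_11. So X = C_11 = 58786.
The number of triangulations of an 11-gon is the Catalan number C_9 (index = sides − 2). So Y = C_9 = 4862.
With 22 = 2·11 people, non-crossing handshake pairings are non-crossing perfect matchings on a circle, counted by C_11. So Z = C_11 = 58786.
X + Y − Z = 58786 + 4862 − 58786 = 4862.

4862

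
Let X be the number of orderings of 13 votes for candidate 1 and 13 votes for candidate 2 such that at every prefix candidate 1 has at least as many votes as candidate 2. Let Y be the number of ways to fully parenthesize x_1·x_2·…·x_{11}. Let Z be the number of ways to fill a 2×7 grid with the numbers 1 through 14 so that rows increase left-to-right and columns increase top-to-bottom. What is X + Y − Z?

759267

Ballot sequences with n votes each where one side never trails are Dyck words, counted by C_n; here n = 13. So X = C_13 = 742900.
Parenthesizations of m factors correspond to full binary trees with m leaves, counted by C_{m−1}; m = 11 gives C_10. So Y = C_10 = 16796.
By the hook-length formula (or a Dyck-path bijection), SYT of shape 2×7 number C_7. So Z = C_7 = 429.
X + Y − Z = 742900 + 16796 − 429 = 759267.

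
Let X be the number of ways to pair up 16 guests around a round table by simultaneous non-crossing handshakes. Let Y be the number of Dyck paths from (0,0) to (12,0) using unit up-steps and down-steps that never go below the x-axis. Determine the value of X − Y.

Non-crossing handshake pairings of 2n people are counted by C_n; 16 people gives n = 8. So X = C_8 = 1430.
Dyck paths of semilength n (length 2n) are counted by C_n; here n = 6. So Y = C_6 = 132.
X − Y = 1430 − 132 = 1298.

1298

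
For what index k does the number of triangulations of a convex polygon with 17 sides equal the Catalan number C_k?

A convex 17-gon is triangulated into 15 triangles, and the number of such triangulations is the Catalan number C_{17−2} = C_15.

15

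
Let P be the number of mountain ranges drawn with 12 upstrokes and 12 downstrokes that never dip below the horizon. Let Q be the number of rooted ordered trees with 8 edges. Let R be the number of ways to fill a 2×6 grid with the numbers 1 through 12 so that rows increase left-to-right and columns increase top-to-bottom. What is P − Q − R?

206450

Paths of 12 up- and 12 down-steps that never dip below the axis are Dyck paths; their count is C_12. So P = C_12 = 208012.
A rooted plane tree with 8 edges has 9 nodes, and the count is C_8. So Q = C_8 = 1430.
Standard Young tableaux of shape 2×n are counted by C_n; here n = 6. So R = C_6 = 132.
P − Q − R = 208012 − 1430 − 132 = 206450.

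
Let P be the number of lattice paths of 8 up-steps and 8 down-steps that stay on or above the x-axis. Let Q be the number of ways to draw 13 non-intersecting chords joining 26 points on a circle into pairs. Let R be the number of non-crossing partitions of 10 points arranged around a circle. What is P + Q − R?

Paths of 8 up- and 8 down-steps that never dip below the axis are Dyck paths; their count is C_8. So P = C_8 = 1430.
Pairing 26 circle points by 13 non-crossing chords gives C_13 matchings. So Q = C_13 = 742900.
The non-crossing partitions of [10] form a lattice of size C_10. So R = C_10 = 16796.
P + Q − R = 1430 + 742900 − 16796 = 727534.

727534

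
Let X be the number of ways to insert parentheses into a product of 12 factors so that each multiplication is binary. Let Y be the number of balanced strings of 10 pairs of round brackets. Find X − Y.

Bracketing 12 factors into binary products is counted by C_{12−1} = C_11. So X = C_11 = 58786.
Balanced strings of n pairs of brackets are counted by C_n; here n = 10. So Y = C_10 = 16796.
X − Y = 58786 − 16796 = 41990.

41990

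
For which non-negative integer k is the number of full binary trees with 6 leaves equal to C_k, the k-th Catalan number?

5

Full binary trees with 6 leaves have 6−1 = 5 internal nodes, so there are C_5 of them.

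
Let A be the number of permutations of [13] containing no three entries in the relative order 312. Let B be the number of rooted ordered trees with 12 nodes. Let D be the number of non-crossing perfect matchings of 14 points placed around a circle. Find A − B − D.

Permutations of [n] avoiding any single length-3 pattern are counted by C_n; here n = 13. So A = C_13 = 742900.
Rooted ordered (plane) trees on m nodes have m−1 edges and are counted by C_{m−1}; m = 12 gives C_11. So B = C_11 = 58786.
Non-crossing perfect matchings of 2n points on a circle are counted by C_n; with 14 points, n = 7. So D = C_7 = 429.
A − B − D = 742900 − 58786 − 429 = 683685.

683685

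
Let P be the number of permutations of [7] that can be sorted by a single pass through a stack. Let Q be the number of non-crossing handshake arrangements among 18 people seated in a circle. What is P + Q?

5291

Stack-sortable permutations are exactly the 231-avoiding ones, counted by C_n; here n = 7. So P = C_7 = 429.
With 18 = 2·9 people, non-crossing handshake pairings are non-crossing perfect matchings on a circle, counted by C_9. So Q = C_9 = 4862.
P + Q = 429 + 4862 = 5291.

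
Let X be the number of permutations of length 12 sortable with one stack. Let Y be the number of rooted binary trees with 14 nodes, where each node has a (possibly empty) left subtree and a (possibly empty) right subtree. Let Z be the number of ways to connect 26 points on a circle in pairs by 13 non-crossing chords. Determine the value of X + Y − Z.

By Knuth's characterisation, the stack-sortable permutations of length 12 are the 231-avoiders, numbering C_12. So X = C_12 = 208012.
Binary trees (left/right distinguished) on n nodes are counted by C_n; here n = 14. So Y = C_14 = 2674440.
Non-crossing perfect matchings of 2n points on a circle are counted by C_n; with 26 points, n = 13. So Z = C_13 = 742900.
X + Y − Z = 208012 + 2674440 − 742900 = 2139552.

2139552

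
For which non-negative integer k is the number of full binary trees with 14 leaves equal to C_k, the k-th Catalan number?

A full binary tree with L leaves has L−1 internal nodes and is counted by C_{L−1}; L = 14 gives C_13.

13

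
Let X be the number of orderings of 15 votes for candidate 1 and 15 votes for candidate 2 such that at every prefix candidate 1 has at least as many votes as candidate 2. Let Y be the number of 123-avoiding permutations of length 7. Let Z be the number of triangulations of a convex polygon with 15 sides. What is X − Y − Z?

8951516

Ballot sequences with n votes each where one side never trails are Dyck words, counted by C_n; here n = 15. So X = C_15 = 9694845.
For any fixed pattern of length 3, the pattern-avoiding permutations of [7] number C_7. So Y = C_7 = 429.
The number of triangulations of a 15-gon is the Catalan number C_13 (index = sides − 2). So Z = C_13 = 742900.
X − Y − Z = 9694845 − 429 − 742900 = 8951516.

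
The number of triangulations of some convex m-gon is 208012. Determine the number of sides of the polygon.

Triangulations of a convex m-gon are counted by C_{m−2}. The Catalan number equal to 208012 is C_12.
So m − 2 = 12, giving m = 14 sides.

14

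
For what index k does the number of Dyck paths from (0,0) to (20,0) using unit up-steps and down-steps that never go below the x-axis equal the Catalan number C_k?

Paths of 10 up- and 10 down-steps that never dip below the axis are Dyck paths; their count is C_10.

10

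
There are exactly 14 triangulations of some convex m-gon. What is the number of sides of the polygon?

Triangulations of a convex m-gon are counted by C_{m−2}. Since C_4 = 14, the index is 4.
So m − 2 = 4, giving m = 6 sides.

6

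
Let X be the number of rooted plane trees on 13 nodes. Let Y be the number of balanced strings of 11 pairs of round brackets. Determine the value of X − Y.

Rooted ordered (plane) trees on m nodes have m−1 edges and are counted by C_{m−1}; m = 13 gives C_12. So X = C_12 = 208012.
Balanced strings of n pairs of brackets are counted by C_n; here n = 11. So Y = C_11 = 58786.
X − Y = 208012 − 58786 = 149226.

149226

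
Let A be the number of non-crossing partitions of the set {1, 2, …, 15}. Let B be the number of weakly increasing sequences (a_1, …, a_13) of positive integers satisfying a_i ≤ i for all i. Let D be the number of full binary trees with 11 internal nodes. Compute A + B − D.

Non-crossing partitions of an n-element set are counted by C_n; here n = 15. So A = C_15 = 9694845.
Such sub-staircase sequences of length n are counted by C_n; here n = 13. So B = C_13 = 742900.
The number of full binary trees on 11 internal nodes is the Catalan number C_11. So D = C_11 = 58786.
A + B − D = 9694845 + 742900 − 58786 = 10378959.

10378959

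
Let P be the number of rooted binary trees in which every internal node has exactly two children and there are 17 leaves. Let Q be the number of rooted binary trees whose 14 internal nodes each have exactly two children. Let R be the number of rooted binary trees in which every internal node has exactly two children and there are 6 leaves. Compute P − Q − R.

Full binary trees with 17 leaves have 17−1 = 16 internal nodes, so there are C_16 of them. So P = C_16 = 35357670.
The number of full binary trees on 14 internal nodes is the Catalan number C_14. So Q = C_14 = 2674440.
Full binary trees with 6 leaves have 6−1 = 5 internal nodes, so there are C_5 of them. So R = C_5 = 42.
P − Q − R = 35357670 − 2674440 − 42 = 32683188.

32683188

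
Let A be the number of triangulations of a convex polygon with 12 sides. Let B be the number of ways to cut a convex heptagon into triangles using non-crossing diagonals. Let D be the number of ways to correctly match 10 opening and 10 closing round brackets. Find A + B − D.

The number of triangulations of a 12-gon is the Catalan number C_10 (index = sides − 2). So A = C_10 = 16796.
A convex 7-gon is triangulated into 5 triangles, and the number of such triangulations is the Catalan number C_{7−2} = C_5. So B = C_5 = 42.
Balanced strings of n pairs of brackets are counted by C_n; here n = 10. So D = C_10 = 16796.
A + B − D = 16796 + 42 − 16796 = 42.

42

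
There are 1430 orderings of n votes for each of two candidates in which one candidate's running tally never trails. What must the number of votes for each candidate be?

8

Such ballot sequences with n votes each are counted by C_n, and C_8 = 1430.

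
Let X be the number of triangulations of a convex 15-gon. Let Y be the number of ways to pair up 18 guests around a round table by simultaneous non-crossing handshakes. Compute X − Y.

The number of triangulations of a 15-gon is the Catalan number C_13 (index = sides − 2). So X = C_13 = 742900.
Non-crossing handshake pairings of 2n people are counted by C_n; 18 people gives n = 9. So Y = C_9 = 4862.
X − Y = 742900 − 4862 = 738038.

738038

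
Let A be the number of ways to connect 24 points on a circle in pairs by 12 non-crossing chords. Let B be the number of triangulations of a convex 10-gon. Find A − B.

Pairing 24 circle points by 12 non-crossing chords gives C_12 matchings. So A = C_12 = 208012.
Triangulations of a convex m-gon are counted by C_{m−2}; with m = 10 this is C_8. So B = C_8 = 1430.
A − B = 208012 − 1430 = 206582.

206582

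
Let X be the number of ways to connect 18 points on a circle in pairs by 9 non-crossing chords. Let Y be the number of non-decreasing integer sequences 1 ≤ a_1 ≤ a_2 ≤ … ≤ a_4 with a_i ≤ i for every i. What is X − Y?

Pairing 18 circle points by 9 non-crossing chords gives C_9 matchings. So X = C_9 = 4862.
Such sub-staircase sequences of length n are counted by C_n; here n = 4. So Y = C_4 = 14.
X − Y = 4862 − 14 = 4848.

4848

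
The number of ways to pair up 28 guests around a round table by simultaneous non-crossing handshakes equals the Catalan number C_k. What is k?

With 28 = 2·14 people, non-crossing handshake pairings are non-crossing perfect matchings on a circle, counted by C_14.

14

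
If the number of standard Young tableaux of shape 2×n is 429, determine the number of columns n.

Standard Young tableaux of shape 2×n are counted by C_n, and C_7 = 429.

7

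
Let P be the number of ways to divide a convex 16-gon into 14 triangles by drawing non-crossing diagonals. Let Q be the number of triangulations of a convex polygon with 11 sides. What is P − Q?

2669578

Triangulations of a convex m-gon are counted by C_{m−2}; with m = 16 this is C_14. So P = C_14 = 2674440.
Triangulations of a convex m-gon are counted by C_{m−2}; with m = 11 this is C_9. So Q = C_9 = 4862.
P − Q = 2674440 − 4862 = 2669578.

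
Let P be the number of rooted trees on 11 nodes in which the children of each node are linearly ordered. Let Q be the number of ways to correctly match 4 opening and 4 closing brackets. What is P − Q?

A rooted plane tree on 11 nodes has 10 edges, and such trees are counted by C_10. So P = C_10 = 16796.
With 4 pairs the number of balanced bracket strings is the Catalan number C_4. So Q = C_4 = 14.
P − Q = 16796 − 14 = 16782.

16782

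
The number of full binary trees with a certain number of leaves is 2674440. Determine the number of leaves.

15

Full binary trees with L leaves are counted by C_{L−1}. Since C_14 = 2674440, the index is 14.
So the index is 14, and the number of leaves is 14 + 1 = 15.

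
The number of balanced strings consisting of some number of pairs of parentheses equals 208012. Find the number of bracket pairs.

Balanced strings of n bracket-pairs are counted by C_n. Since C_12 = 208012, the index is 12.

12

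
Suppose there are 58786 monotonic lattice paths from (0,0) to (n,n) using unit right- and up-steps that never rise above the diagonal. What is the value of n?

Such diagonal-avoiding paths in an n×n grid are counted by C_n, and C_11 = 58786.

11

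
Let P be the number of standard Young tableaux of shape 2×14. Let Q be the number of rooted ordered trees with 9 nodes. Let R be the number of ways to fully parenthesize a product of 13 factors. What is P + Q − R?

2467858

By the hook-length formula (or a Dyck-path bijection), SYT of shape 2×14 number C_14. So P = C_14 = 2674440.
Rooted ordered (plane) trees on m nodes have m−1 edges and are counted by C_{m−1}; m = 9 gives C_8. So Q = C_8 = 1430.
Ways to associate a product of 13 factors correspond to binary trees on 13 leaves, so the count is C_12. So R = C_12 = 208012.
P + Q − R = 2674440 + 1430 − 208012 = 2467858.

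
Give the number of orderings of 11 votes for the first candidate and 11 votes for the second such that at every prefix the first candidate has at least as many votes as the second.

Ballot sequences with n votes each where one side never trails are Dyck words, counted by C_n; here n = 11.
C_11 = C(22,11)/12 = 705432/12 = 58786.

58786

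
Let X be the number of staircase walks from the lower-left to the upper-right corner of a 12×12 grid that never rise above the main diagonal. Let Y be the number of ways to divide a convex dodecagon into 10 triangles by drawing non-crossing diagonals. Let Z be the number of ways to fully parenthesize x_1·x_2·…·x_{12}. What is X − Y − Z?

Sub-diagonal monotone paths from (0,0) to (12,12) biject with Dyck paths of semilength 12, giving C_12. So X = C_12 = 208012.
A convex 12-gon is triangulated into 10 triangles, and the number of such triangulations is the Catalan number C_{12−2} = C_10. So Y = C_10 = 16796.
Bracketing 12 factors into binary products is counted by C_{12−1} = C_11. So Z = C_11 = 58786.
X − Y − Z = 208012 − 16796 − 58786 = 132430.

132430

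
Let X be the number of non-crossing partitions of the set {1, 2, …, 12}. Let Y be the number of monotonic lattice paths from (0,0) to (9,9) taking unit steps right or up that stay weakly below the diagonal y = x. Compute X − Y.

The non-crossing partitions of [12] form a lattice of size C_12. So X = C_12 = 208012.
Monotone paths in an n×n grid that stay weakly below the diagonal are counted by C_n; here n = 9. So Y = C_9 = 4862.
X − Y = 208012 − 4862 = 203150.

203150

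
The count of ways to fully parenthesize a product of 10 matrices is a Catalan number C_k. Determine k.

9

Bracketing 10 factors into binary products is counted by C_{10−1} = C_9.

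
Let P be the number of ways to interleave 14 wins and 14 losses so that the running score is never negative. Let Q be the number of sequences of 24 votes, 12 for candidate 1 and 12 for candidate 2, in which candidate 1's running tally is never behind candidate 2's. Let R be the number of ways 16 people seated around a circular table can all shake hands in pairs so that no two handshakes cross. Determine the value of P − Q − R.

2464998

Reading a vote for the leader as '(' and for the other as ')' turns such a sequence into a balanced string of 14 pairs, so the count is C_14. So P = C_14 = 2674440.
Reading a vote for the leader as '(' and for the other as ')' turns such a sequence into a balanced string of 12 pairs, so the count is C_12. So Q = C_12 = 208012.
Non-crossing handshake pairings of 2n people are counted by C_n; 16 people gives n = 8. So R = C_8 = 1430.
P − Q − R = 2674440 − 208012 − 1430 = 2464998.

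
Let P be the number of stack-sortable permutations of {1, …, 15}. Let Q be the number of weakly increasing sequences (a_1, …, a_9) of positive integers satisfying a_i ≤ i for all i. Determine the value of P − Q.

9689983

Stack-sortable permutations are exactly the 231-avoiding ones, counted by C_n; here n = 15. So P = C_15 = 9694845.
Such sub-staircase sequences of length n are counted by C_n; here n = 9. So Q = C_9 = 4862.
P − Q = 9694845 − 4862 = 9689983.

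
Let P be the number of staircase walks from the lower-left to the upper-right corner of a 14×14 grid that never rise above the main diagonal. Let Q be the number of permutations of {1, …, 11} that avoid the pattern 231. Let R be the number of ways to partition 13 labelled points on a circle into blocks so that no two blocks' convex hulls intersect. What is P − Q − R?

1872754

Monotone paths in an n×n grid that stay weakly below the diagonal are counted by C_n; here n = 14. So P = C_14 = 2674440.
Permutations of [n] avoiding any single length-3 pattern are counted by C_n; here n = 11. So Q = C_11 = 58786.
Non-crossing partitions of an n-element set are counted by C_n; here n = 13. So R = C_13 = 742900.
P − Q − R = 2674440 − 58786 − 742900 = 1872754.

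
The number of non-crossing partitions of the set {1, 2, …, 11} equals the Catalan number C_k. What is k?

The non-crossing partitions of [11] form a lattice of size C_11.

11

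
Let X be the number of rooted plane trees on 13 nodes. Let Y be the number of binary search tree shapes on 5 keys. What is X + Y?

A rooted plane tree on 13 nodes has 12 edges, and such trees are counted by C_12. So X = C_12 = 208012.
Binary trees (left/right distinguished) on n nodes are counted by C_n; here n = 5. So Y = C_5 = 42.
X + Y = 208012 + 42 = 208054.

208054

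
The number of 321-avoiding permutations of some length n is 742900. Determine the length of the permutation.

13

Permutations of [n] avoiding a fixed length-3 pattern are counted by C_n, and C_13 = 742900.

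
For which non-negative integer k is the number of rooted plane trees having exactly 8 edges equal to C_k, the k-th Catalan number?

8

A rooted plane tree with 8 edges has 9 nodes, and the count is C_8.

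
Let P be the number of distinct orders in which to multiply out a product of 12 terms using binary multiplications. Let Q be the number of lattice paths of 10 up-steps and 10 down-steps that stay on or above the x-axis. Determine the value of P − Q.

41990

Bracketing 12 factors into binary products is counted by C_{12−1} = C_11. So P = C_11 = 58786.
A Dyck path with 10 up-steps and 10 down-steps has semilength 10, so there are C_10 of them. So Q = C_10 = 16796.
P − Q = 58786 − 16796 = 41990.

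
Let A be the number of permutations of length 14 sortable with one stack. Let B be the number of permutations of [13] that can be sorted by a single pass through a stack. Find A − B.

Stack-sortable permutations are exactly the 231-avoiding ones, counted by C_n; here n = 14. So A = C_14 = 2674440.
By Knuth's characterisation, the stack-sortable permutations of length 13 are the 231-avoiders, numbering C_13. So B = C_13 = 742900.
A − B = 2674440 − 742900 = 1931540.

1931540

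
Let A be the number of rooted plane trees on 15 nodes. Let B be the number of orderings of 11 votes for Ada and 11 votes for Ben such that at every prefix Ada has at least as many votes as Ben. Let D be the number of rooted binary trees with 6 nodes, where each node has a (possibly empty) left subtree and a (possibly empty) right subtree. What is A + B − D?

Rooted ordered (plane) trees on m nodes have m−1 edges and are counted by C_{m−1}; m = 15 gives C_14. So A = C_14 = 2674440.
Reading a vote for the leader as '(' and for the other as ')' turns such a sequence into a balanced string of 11 pairs, so the count is C_11. So B = C_11 = 58786.
There are C_n binary search tree shapes on n keys; with n = 6 that is C_6. So D = C_6 = 132.
A + B − D = 2674440 + 58786 − 132 = 2733094.

2733094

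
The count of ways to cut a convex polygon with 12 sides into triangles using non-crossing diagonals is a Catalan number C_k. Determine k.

10

Triangulations of a convex m-gon are counted by C_{m−2}; with m = 12 this is C_10.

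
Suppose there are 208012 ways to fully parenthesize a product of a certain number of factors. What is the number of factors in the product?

13

Parenthesizations of m factors are counted by C_{m−1}. Since C_12 = 208012, the index is 12.
So the index is 12, and the number of factors is 12 + 1 = 13.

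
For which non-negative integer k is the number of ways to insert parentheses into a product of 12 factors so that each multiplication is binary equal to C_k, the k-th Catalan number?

11

Ways to associate a product of 12 factors correspond to binary trees on 12 leaves, so the count is C_11.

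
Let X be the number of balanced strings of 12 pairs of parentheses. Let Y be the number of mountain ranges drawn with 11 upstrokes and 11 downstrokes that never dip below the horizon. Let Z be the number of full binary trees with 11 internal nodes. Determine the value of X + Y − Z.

A balanced arrangement of 12 bracket pairs is a Dyck word of semilength 12, so the count is C_12. So X = C_12 = 208012.
Paths of 11 up- and 11 down-steps that never dip below the axis are Dyck paths; their count is C_11. So Y = C_11 = 58786.
Full binary trees with n internal nodes are counted by C_n; here n = 11. So Z = C_11 = 58786.
X + Y − Z = 208012 + 58786 − 58786 = 208012.

208012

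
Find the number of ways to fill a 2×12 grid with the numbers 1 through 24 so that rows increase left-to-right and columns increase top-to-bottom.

By the hook-length formula (or a Dyck-path bijection), SYT of shape 2×12 number C_12.
C_12 = C(24,12)/13 = 2704156/13 = 208012.

208012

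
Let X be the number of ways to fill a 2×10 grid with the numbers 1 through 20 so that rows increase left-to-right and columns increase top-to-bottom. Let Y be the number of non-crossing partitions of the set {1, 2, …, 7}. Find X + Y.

17225

By the hook-length formula (or a Dyck-path bijection), SYT of shape 2×10 number C_10. So X = C_10 = 16796.
The non-crossing partitions of [7] form a lattice of size C_7. So Y = C_7 = 429.
X + Y = 16796 + 429 = 17225.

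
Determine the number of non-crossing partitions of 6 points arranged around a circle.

Non-crossing partitions of an n-element set are counted by C_n; here n = 6.
C_6 = C_5 · 2(2·5+1)/(5+2) = 42 · 22/7 = 132.

132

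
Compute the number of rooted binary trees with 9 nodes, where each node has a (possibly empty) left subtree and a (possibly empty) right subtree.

4862

There are C_n binary search tree shapes on n keys; with n = 9 that is C_9.
C_9 = 4862.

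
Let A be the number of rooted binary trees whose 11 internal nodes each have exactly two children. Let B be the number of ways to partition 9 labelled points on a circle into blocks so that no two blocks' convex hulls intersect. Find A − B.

53924

Full binary trees with n internal nodes are counted by C_n; here n = 11. So A = C_11 = 58786.
Non-crossing partitions of an n-element set are counted by C_n; here n = 9. So B = C_9 = 4862.
A − B = 58786 − 4862 = 53924.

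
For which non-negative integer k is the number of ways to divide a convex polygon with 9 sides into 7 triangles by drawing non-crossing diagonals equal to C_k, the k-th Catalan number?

7

Triangulations of a convex m-gon are counted by C_{m−2}; with m = 9 this is C_7.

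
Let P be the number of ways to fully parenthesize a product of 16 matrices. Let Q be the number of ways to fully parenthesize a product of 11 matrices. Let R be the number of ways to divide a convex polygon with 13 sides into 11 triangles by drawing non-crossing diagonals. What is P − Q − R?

9619263

Ways to associate a product of 16 factors correspond to binary trees on 16 leaves, so the count is C_15. So P = C_15 = 9694845.
Bracketing 11 factors into binary products is counted by C_{11−1} = C_10. So Q = C_10 = 16796.
The number of triangulations of a 13-gon is the Catalan number C_11 (index = sides − 2). So R = C_11 = 58786.
P − Q − R = 9694845 − 16796 − 58786 = 9619263.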